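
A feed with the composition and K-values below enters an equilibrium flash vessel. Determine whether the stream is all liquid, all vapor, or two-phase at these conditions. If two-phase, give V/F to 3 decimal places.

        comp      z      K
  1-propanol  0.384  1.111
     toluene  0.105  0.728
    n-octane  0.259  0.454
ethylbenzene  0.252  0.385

ΣzᵢKᵢ = 0.718; Σzᵢ/Kᵢ = 1.715.
Since ΣzᵢKᵢ < 1 the mixture is below its bubble point — single liquid phase.

all liquid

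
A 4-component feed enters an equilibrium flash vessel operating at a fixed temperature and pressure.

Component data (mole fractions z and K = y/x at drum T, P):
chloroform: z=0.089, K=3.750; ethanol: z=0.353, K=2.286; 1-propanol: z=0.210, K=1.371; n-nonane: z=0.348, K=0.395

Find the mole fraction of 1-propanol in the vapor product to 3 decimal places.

Rachford–Rice: g(ψ) = Σ zᵢ(Kᵢ−1)/(1+ψ(Kᵢ−1)) = 0.
Check two-phase: ΣzᵢKᵢ = 1.566 > 1 and Σzᵢ/Kᵢ = 1.212 > 1, so g(0) = 0.566 > 0 and g(1) = -0.212 < 0.
Newton–Raphson from ψ = 0.32:
  ψ = 0.320: g = 0.2604, g' = -0.702 → ψ = 0.691
  ψ = 0.691: g = 0.0252, g' = -0.638 → ψ = 0.730
Converged at ψ = 0.730.
Compositions from xᵢ = zᵢ/(1+ψ(Kᵢ−1)), yᵢ = Kᵢxᵢ:
  chloroform: x = 0.030, y = 0.111
  ethanol: x = 0.182, y = 0.416
  1-propanol: x = 0.165, y = 0.227
  n-nonane: x = 0.623, y = 0.246

y_1-propanol = 0.227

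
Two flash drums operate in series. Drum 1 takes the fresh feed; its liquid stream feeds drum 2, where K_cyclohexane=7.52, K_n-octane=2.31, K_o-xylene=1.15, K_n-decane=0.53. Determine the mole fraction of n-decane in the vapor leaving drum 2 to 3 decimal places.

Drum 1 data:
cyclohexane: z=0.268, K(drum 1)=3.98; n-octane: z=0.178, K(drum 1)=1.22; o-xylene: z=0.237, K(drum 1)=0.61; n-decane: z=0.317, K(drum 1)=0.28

Drum 1:
Rachford–Rice: g(ψ₁) = Σ zᵢ(Kᵢ−1)/(1+ψ₁(Kᵢ−1)) = 0.
g(0) = ΣzᵢKᵢ − 1 = 0.517 and g(1) = 1 − Σzᵢ/Kᵢ = -0.734, so a root lies in (0, 1).
Newton iteration, ψ₁⁰ = 0.41:
  ψ₁ = 0.410: g = -0.0385, g' = -0.871 → ψ₁ = 0.366
  ψ₁ = 0.366: g = 0.0007, g' = -0.904 → ψ₁ = 0.367
Converged at ψ₁ = 0.367.
Drum-1 compositions:
  cyclohexane: x = 0.128, y = 0.510
  n-octane: x = 0.165, y = 0.201
  o-xylene: x = 0.277, y = 0.169
  n-decane: x = 0.431, y = 0.121
Drum-2 feed = drum-1 liquid: z₂ = (0.1281, 0.1647, 0.2765, 0.4307).
Drum 2:
Let ψ₂ = V/F and solve Σ zᵢ(Kᵢ−1)/(1+ψ₂(Kᵢ−1)) = 0.
Feasibility: ΣzᵢKᵢ = 1.890, Σzᵢ/Kᵢ = 1.141 — both > 1, two phases present.
Newton–Raphson from ψ₂ = 0.5:
  ψ₂ = 0.500: g = 0.1004, g' = -0.571 → ψ₂ = 0.676
  ψ₂ = 0.676: g = 0.0100, g' = -0.475 → ψ₂ = 0.697
Converged at ψ₂ = 0.697.
  cyclohexane: x = 0.023, y = 0.174
  n-octane: x = 0.086, y = 0.199
  o-xylene: x = 0.250, y = 0.288
  n-decane: x = 0.640, y = 0.339

y_n-decane (drum 2) = 0.339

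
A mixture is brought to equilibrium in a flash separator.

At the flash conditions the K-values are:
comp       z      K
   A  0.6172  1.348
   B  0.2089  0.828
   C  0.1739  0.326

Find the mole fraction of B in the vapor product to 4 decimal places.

Rachford–Rice: g(β) = Σ zᵢ(Kᵢ−1)/(1+β(Kᵢ−1)) = 0.
g(0) = ΣzᵢKᵢ − 1 = 0.0616 and g(1) = 1 − Σzᵢ/Kᵢ = -0.2436, so a root lies in (0, 1).
Newton–Raphson from β = 0.65:
  β = 0.6500: g = -0.07388, g' = -0.3078 → β = 0.4099
  β = 0.4099: g = -0.01264, g' = -0.2152 → β = 0.3512
  β = 0.3512: g = -0.00040, g' = -0.2019 → β = 0.3492
Converged at β = 0.3492.
Compositions from xᵢ = zᵢ/(1+β(Kᵢ−1)), yᵢ = Kᵢxᵢ:
  A: x = 0.5503, y = 0.7418
  B: x = 0.2222, y = 0.1840
  C: x = 0.2274, y = 0.0741

y_B = 0.1840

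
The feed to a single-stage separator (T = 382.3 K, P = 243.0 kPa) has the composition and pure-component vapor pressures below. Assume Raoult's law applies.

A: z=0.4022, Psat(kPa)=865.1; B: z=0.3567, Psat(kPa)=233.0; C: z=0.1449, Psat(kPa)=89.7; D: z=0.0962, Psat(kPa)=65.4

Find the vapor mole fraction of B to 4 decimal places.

Raoult's law: Kᵢ = Pᵢˢᵃᵗ/P = Pᵢˢᵃᵗ/243.0.
  K_A = 865.1/243.0 = 3.560082, K_B = 233.0/243.0 = 0.958848, K_C = 89.7/243.0 = 0.369136, K_D = 65.4/243.0 = 0.269136
Newton–Raphson from ψ = 0.44:
  ψ = 0.4400: g = 0.23910, g' = -0.8057 → ψ = 0.7367
  ψ = 0.7367: g = 0.01850, g' = -0.7596 → ψ = 0.7611
  ψ = 0.7611: g = -0.00022, g' = -0.7782 → ψ = 0.7608
Converged at ψ = 0.7608.
Compositions from xᵢ = zᵢ/(1+ψ(Kᵢ−1)), yᵢ = Kᵢxᵢ:
  A: x = 0.1364, y = 0.4858
  B: x = 0.3682, y = 0.3531
  C: x = 0.2786, y = 0.1029
  D: x = 0.2167, y = 0.0583

y_B = 0.3531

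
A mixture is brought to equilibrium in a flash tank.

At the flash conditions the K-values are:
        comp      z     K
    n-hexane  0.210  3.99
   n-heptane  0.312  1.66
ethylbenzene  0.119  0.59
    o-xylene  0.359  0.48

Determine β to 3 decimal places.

Material balance + equilibrium reduce to Σ zᵢ(Kᵢ−1)/(1+β(Kᵢ−1)) = 0.
g(0) = ΣzᵢKᵢ − 1 = 0.598 and g(1) = 1 − Σzᵢ/Kᵢ = -0.190, so a root lies in (0, 1).
Newton–Raphson from β = 0.5:
  β = 0.500: g = 0.0928, g' = -0.587 → β = 0.658
  β = 0.658: g = 0.0045, g' = -0.541 → β = 0.666
Converged at β = 0.666.

β = 0.666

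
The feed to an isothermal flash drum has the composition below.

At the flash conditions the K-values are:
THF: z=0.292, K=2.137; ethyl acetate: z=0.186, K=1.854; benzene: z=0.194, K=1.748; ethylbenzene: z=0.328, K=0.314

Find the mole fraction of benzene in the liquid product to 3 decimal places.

Material balance + equilibrium reduce to Σ zᵢ(Kᵢ−1)/(1+ψ(Kᵢ−1)) = 0.
Feasibility: ΣzᵢKᵢ = 1.411, Σzᵢ/Kᵢ = 1.393 — both > 1, two phases present.
Iterate (Newton) starting at ψ = 0.5:
  ψ = 0.500: g = 0.0861, g' = -0.635 → ψ = 0.636
  ψ = 0.636: g = -0.0049, g' = -0.719 → ψ = 0.629
Converged at ψ = 0.629.
Compositions from xᵢ = zᵢ/(1+ψ(Kᵢ−1)), yᵢ = Kᵢxᵢ:
  THF: x = 0.170, y = 0.364
  ethyl acetate: x = 0.121, y = 0.224
  benzene: x = 0.132, y = 0.231
  ethylbenzene: x = 0.577, y = 0.181

x_benzene = 0.132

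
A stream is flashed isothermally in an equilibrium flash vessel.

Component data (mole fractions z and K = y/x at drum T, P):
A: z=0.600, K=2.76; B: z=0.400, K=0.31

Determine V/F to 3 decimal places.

Material balance + equilibrium reduce to Σ zᵢ(Kᵢ−1)/(1+V/F(Kᵢ−1)) = 0.
Feasibility: ΣzᵢKᵢ = 1.780, Σzᵢ/Kᵢ = 1.508 — both > 1, two phases present.
Newton–Raphson from V/F = 0.5:
  V/F = 0.500: g = 0.1403, g' = -0.970 → V/F = 0.645
  V/F = 0.645: g = -0.0025, g' = -1.026 → V/F = 0.642
Converged at V/F = 0.642.

V/F = 0.642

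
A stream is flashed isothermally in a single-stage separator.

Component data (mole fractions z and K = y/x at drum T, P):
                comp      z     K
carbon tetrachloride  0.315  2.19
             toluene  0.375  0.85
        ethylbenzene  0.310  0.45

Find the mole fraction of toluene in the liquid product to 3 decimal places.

Rachford–Rice: g(ψ) = Σ zᵢ(Kᵢ−1)/(1+ψ(Kᵢ−1)) = 0.
Check two-phase: ΣzᵢKᵢ = 1.148 > 1 and Σzᵢ/Kᵢ = 1.274 > 1, so g(0) = 0.148 > 0 and g(1) = -0.274 < 0.
Iterate (Newton) starting at ψ = 0.5:
  ψ = 0.500: g = -0.0610, g' = -0.364 → ψ = 0.332
  ψ = 0.332: g = 0.0008, g' = -0.379 → ψ = 0.334
Converged at ψ = 0.334.
Compositions from xᵢ = zᵢ/(1+ψ(Kᵢ−1)), yᵢ = Kᵢxᵢ:
  carbon tetrachloride: x = 0.225, y = 0.493
  toluene: x = 0.395, y = 0.336
  ethylbenzene: x = 0.380, y = 0.171

x_toluene = 0.395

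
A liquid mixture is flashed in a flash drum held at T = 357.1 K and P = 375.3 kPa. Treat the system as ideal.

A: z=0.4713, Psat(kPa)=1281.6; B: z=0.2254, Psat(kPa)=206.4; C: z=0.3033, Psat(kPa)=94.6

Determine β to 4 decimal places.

β = 0.5208

Raoult's law: Kᵢ = Pᵢˢᵃᵗ/P = Pᵢˢᵃᵗ/375.3.
  K_A = 1281.6/375.3 = 3.414868, K_B = 206.4/375.3 = 0.549960, K_C = 94.6/375.3 = 0.252065
Rachford–Rice: g(β) = Σ zᵢ(Kᵢ−1)/(1+β(Kᵢ−1)) = 0.
g(0) = ΣzᵢKᵢ − 1 = 0.8098 and g(1) = 1 − Σzᵢ/Kᵢ = -0.7511, so a root lies in (0, 1).
Newton–Raphson from β = 0.4:
  β = 0.4000: g = 0.13152, g' = -1.1245 → β = 0.5170
  β = 0.5170: g = 0.00414, g' = -1.0722 → β = 0.5208
Converged at β = 0.5208.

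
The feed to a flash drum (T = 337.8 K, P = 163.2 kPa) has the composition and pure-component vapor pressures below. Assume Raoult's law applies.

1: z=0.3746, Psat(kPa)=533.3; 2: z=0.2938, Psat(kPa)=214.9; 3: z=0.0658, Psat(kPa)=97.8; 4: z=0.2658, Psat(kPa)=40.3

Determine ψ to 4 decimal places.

ψ = 0.6422

Raoult's law: Kᵢ = Pᵢˢᵃᵗ/P = Pᵢˢᵃᵗ/163.2.
  K_1 = 533.3/163.2 = 3.267770, K_2 = 214.9/163.2 = 1.316789, K_3 = 97.8/163.2 = 0.599265, K_4 = 40.3/163.2 = 0.246936
Material balance + equilibrium reduce to Σ zᵢ(Kᵢ−1)/(1+ψ(Kᵢ−1)) = 0.
Feasibility: ΣzᵢKᵢ = 1.7160, Σzᵢ/Kᵢ = 1.5239 — both > 1, two phases present.
Newton iteration, ψ⁰ = 0.5:
  ψ = 0.5000: g = 0.12442, g' = -0.8494 → ψ = 0.6465
  ψ = 0.6465: g = -0.00393, g' = -0.9288 → ψ = 0.6423
  ψ = 0.6423: g = -0.00001, g' = -0.9242 → ψ = 0.6422
Converged at ψ = 0.6422.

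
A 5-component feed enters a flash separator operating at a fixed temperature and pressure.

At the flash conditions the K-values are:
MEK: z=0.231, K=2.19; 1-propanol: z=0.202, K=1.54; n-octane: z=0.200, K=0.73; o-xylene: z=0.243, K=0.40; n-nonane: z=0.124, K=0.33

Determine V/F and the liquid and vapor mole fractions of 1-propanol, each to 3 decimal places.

V/F = 0.204, x_1-propanol = 0.182, y_1-propanol = 0.280

Material balance + equilibrium reduce to Σ zᵢ(Kᵢ−1)/(1+V/F(Kᵢ−1)) = 0.
g(0) = ΣzᵢKᵢ − 1 = 0.101 and g(1) = 1 − Σzᵢ/Kᵢ = -0.494, so a root lies in (0, 1).
Newton iteration, V/F⁰ = 0.5:
  V/F = 0.500: g = -0.1374, g' = -0.489 → V/F = 0.219
  V/F = 0.219: g = -0.0070, g' = -0.462 → V/F = 0.204
Converged at V/F = 0.204.
Compositions from xᵢ = zᵢ/(1+V/F(Kᵢ−1)), yᵢ = Kᵢxᵢ:
  MEK: x = 0.186, y = 0.407
  1-propanol: x = 0.182, y = 0.280
  n-octane: x = 0.212, y = 0.155
  o-xylene: x = 0.277, y = 0.111
  n-nonane: x = 0.144, y = 0.047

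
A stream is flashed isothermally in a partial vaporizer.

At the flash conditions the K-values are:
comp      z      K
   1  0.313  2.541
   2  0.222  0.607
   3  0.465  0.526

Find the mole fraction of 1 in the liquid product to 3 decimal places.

x_1 = 0.225

Material balance + equilibrium reduce to Σ zᵢ(Kᵢ−1)/(1+V/F(Kᵢ−1)) = 0.
Check two-phase: ΣzᵢKᵢ = 1.175 > 1 and Σzᵢ/Kᵢ = 1.373 > 1, so g(0) = 0.175 > 0 and g(1) = -0.373 < 0.
Iterate (Newton) starting at V/F = 0.5:
  V/F = 0.500: g = -0.1250, g' = -0.470 → V/F = 0.234
  V/F = 0.234: g = 0.0106, g' = -0.575 → V/F = 0.252
Converged at V/F = 0.252.
Compositions from xᵢ = zᵢ/(1+V/F(Kᵢ−1)), yᵢ = Kᵢxᵢ:
  1: x = 0.225, y = 0.573
  2: x = 0.246, y = 0.150
  3: x = 0.528, y = 0.278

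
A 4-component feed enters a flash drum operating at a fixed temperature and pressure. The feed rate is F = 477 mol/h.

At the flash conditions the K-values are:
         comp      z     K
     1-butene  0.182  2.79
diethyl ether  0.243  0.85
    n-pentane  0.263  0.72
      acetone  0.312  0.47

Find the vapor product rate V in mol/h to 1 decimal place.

Newton–Raphson from ψ = 0.35:
  ψ = 0.350: g = -0.1228, g' = -0.384 → ψ = 0.030
  ψ = 0.030: g = 0.0302, g' = -0.642 → ψ = 0.077
  ψ = 0.077: g = 0.0017, g' = -0.573 → ψ = 0.080
Converged at ψ = 0.080.
Then V = ψ·F = 0.0801·477 = 38.2 mol/h and L = F − V = 438.8 mol/h.

V = 38.2 mol/h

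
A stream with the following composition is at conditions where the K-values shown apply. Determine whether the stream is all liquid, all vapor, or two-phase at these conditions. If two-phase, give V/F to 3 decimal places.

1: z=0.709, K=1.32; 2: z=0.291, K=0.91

all vapor

ΣzᵢKᵢ = 1.201; Σzᵢ/Kᵢ = 0.857.
Since Σzᵢ/Kᵢ < 1 the mixture is above its dew point — single vapor phase.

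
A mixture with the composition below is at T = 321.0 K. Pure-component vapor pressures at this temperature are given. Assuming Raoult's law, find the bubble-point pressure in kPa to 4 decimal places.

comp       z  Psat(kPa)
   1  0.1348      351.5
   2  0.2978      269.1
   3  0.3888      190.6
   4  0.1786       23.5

At the bubble point ψ → 0, so ΣzᵢKᵢ = 1 with Kᵢ = Pᵢˢᵃᵗ/P ⇒ P = ΣzᵢPᵢˢᵃᵗ.
P = 0.1348·351.5 + 0.2978·269.1 + 0.3888·190.6 + 0.1786·23.5 = 205.8226 kPa

Pbub = 205.8226 kPa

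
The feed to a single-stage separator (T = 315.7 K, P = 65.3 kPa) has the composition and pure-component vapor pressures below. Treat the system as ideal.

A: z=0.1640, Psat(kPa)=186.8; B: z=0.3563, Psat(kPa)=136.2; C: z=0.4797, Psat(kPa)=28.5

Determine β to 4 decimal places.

Raoult's law: Kᵢ = Pᵢˢᵃᵗ/P = Pᵢˢᵃᵗ/65.3.
  K_A = 186.8/65.3 = 2.860643, K_B = 136.2/65.3 = 2.085758, K_C = 28.5/65.3 = 0.436447
Material balance + equilibrium reduce to Σ zᵢ(Kᵢ−1)/(1+β(Kᵢ−1)) = 0.
Feasibility: ΣzᵢKᵢ = 1.4217, Σzᵢ/Kᵢ = 1.3273 — both > 1, two phases present.
Newton iteration, β⁰ = 0.5:
  β = 0.5000: g = 0.03242, g' = -0.6242 → β = 0.5519
  β = 0.5519: g = 0.00005, g' = -0.6234 → β = 0.5520
Converged at β = 0.5520.

β = 0.5520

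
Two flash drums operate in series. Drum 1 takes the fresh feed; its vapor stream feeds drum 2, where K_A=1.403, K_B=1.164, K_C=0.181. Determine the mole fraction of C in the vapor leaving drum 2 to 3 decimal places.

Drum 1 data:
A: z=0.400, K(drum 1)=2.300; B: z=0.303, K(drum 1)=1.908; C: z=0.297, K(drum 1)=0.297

Drum 1:
Rachford–Rice: g(ψ₁) = Σ zᵢ(Kᵢ−1)/(1+ψ₁(Kᵢ−1)) = 0.
Feasibility: ΣzᵢKᵢ = 1.586, Σzᵢ/Kᵢ = 1.333 — both > 1, two phases present.
Newton iteration, ψ₁⁰ = 0.5:
  ψ₁ = 0.500: g = 0.1824, g' = -0.715 → ψ₁ = 0.755
  ψ₁ = 0.755: g = -0.0193, g' = -0.927 → ψ₁ = 0.734
Converged at ψ₁ = 0.734.
Drum-1 compositions:
  A: x = 0.205, y = 0.471
  B: x = 0.182, y = 0.347
  C: x = 0.613, y = 0.182
Drum-2 feed = drum-1 vapor: z₂ = (0.4709, 0.3470, 0.1822).
Drum 2:
Newton–Raphson from ψ₂ = 0.5:
  ψ₂ = 0.500: g = -0.0422, g' = -0.411 → ψ₂ = 0.397
  ψ₂ = 0.397: g = -0.0043, g' = -0.334 → ψ₂ = 0.385
Converged at ψ₂ = 0.385.
  A: x = 0.408, y = 0.572
  B: x = 0.326, y = 0.380
  C: x = 0.266, y = 0.048

y_C (drum 2) = 0.048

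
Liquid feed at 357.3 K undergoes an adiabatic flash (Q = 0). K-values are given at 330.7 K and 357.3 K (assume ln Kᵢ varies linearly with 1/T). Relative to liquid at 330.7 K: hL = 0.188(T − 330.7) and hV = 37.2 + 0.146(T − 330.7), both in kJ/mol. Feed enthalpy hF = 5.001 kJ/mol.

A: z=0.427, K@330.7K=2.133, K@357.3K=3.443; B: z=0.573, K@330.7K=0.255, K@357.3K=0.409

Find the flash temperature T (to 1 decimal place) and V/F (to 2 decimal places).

Adiabatic flash: solve Rachford–Rice at each trial T, then check hF = ψ·hV(T) + (1−ψ)·hL(T).
  T = 330.7 K: K = (2.133, 0.255), RR gives ψ = 0.067, H_out = 2.508 kJ/mol
  T = 357.3 K: K = (3.443, 0.409), RR gives ψ = 0.488, H_out = 22.608 kJ/mol
  T = 344.0 K: K = (2.735, 0.326), RR gives ψ = 0.303, H_out = 13.611 kJ/mol
  T = 337.4 K: K = (2.424, 0.289), RR gives ψ = 0.198, H_out = 8.579 kJ/mol
  T = 334.0 K: K = (2.273, 0.272), RR gives ψ = 0.136, H_out = 5.661 kJ/mol
  T = 332.4 K: K = (2.204, 0.263), RR gives ψ = 0.104, H_out = 4.178 kJ/mol
Linear interpolation between T = 332.4 (H_out = 4.178) and T = 334.0 (H_out = 5.661) on hF = 5.001 gives T ≈ 333.3 K, at which ψ = 0.12.

T = 333.3 K, V/F = 0.12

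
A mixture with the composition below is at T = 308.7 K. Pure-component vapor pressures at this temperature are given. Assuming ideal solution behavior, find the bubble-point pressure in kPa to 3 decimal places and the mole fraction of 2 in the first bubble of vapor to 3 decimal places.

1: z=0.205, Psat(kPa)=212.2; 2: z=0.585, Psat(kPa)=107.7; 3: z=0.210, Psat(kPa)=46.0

Pbub = 116.165 kPa, y_2 = 0.542

At the bubble point ψ → 0, so ΣzᵢKᵢ = 1 with Kᵢ = Pᵢˢᵃᵗ/P ⇒ P = ΣzᵢPᵢˢᵃᵗ.
P = 0.205·212.2 + 0.585·107.7 + 0.210·46.0 = 116.165 kPa
yᵢ = zᵢPᵢˢᵃᵗ/P ⇒ y_2 = 0.585·107.7/116.165 = 0.542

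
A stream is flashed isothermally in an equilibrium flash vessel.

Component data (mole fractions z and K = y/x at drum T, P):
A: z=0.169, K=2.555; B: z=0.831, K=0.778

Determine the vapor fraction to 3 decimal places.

Binary case is linear: z₁(K₁−1)(1+ψ(K₂−1)) + z₂(K₂−1)(1+ψ(K₁−1)) = 0
⇒ ψ = [z₁(K₁−1)+z₂(K₂−1)] / [−(K₁−1)(K₂−1)] = 0.0783/0.3452 = 0.227

ψ = 0.227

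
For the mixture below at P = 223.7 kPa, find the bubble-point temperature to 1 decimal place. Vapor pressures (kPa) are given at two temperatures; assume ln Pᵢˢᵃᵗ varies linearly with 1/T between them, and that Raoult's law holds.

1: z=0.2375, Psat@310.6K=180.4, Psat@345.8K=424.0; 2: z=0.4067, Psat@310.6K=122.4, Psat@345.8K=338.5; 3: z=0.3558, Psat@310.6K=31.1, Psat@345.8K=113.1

T = 337.4 K

Bubble-point temperature: ΣzᵢPᵢˢᵃᵗ(T) = P. Interpolate ln Pᵢˢᵃᵗ = aᵢ + bᵢ/T.
  T = 310.6 K: ΣzᵢPᵢˢᵃᵗ = 103.69 kPa
  T = 345.8 K: ΣzᵢPᵢˢᵃᵗ = 278.61 kPa
  T = 328.2 K: ΣzᵢPᵢˢᵃᵗ = 174.12 kPa
  T = 337.0 K: ΣzᵢPᵢˢᵃᵗ = 221.49 kPa
  T = 341.4 K: ΣzᵢPᵢˢᵃᵗ = 248.75 kPa
  T = 339.2 K: ΣzᵢPᵢˢᵃᵗ = 234.81 kPa
Interpolating between 337.0 K and 339.2 K gives T ≈ 337.4 K.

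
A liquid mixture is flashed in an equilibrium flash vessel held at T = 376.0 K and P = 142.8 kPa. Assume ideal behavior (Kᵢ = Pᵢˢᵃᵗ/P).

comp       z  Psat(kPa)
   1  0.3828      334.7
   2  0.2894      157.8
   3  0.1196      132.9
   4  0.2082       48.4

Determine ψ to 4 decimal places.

Raoult's law: Kᵢ = Pᵢˢᵃᵗ/P = Pᵢˢᵃᵗ/142.8.
  K_1 = 334.7/142.8 = 2.343838, K_2 = 157.8/142.8 = 1.105042, K_3 = 132.9/142.8 = 0.930672, K_4 = 48.4/142.8 = 0.338936
Newton–Raphson from ψ = 0.5:
  ψ = 0.5000: g = 0.12239, g' = -0.4538 → ψ = 0.7697
  ψ = 0.7697: g = -0.00797, g' = -0.5475 → ψ = 0.7551
  ψ = 0.7551: g = -0.00008, g' = -0.5364 → ψ = 0.7550
Converged at ψ = 0.7550.

ψ = 0.7550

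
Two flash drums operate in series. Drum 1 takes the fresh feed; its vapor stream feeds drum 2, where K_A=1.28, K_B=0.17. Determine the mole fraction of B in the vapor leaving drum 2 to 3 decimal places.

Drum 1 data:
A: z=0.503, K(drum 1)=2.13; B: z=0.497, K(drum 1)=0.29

Drum 1:
Material balance + equilibrium reduce to Σ zᵢ(Kᵢ−1)/(1+ψ₁(Kᵢ−1)) = 0.
g(0) = ΣzᵢKᵢ − 1 = 0.216 and g(1) = 1 − Σzᵢ/Kᵢ = -0.950, so a root lies in (0, 1).
Iterate (Newton) starting at ψ₁ = 0.5:
  ψ₁ = 0.500: g = -0.1839, g' = -0.864 → ψ₁ = 0.287
  ψ₁ = 0.287: g = -0.0142, g' = -0.761 → ψ₁ = 0.269
Converged at ψ₁ = 0.269.
Drum-1 compositions:
  A: x = 0.386, y = 0.822
  B: x = 0.614, y = 0.178
Drum-2 feed = drum-1 vapor: z₂ = (0.8219, 0.1781).
Drum 2:
Newton–Raphson from ψ₂ = 0.31:
  ψ₂ = 0.310: g = 0.0127, g' = -0.277 → ψ₂ = 0.356
  ψ₂ = 0.356: g = -0.0005, g' = -0.300 → ψ₂ = 0.354
Converged at ψ₂ = 0.354.
  A: x = 0.748, y = 0.957
  B: x = 0.252, y = 0.043

y_B (drum 2) = 0.043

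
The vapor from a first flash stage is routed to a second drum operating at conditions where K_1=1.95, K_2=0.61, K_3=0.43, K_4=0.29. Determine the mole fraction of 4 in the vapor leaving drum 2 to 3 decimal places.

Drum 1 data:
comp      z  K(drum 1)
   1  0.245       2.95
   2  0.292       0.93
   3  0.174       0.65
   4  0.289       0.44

Drum 1:
Material balance + equilibrium reduce to Σ zᵢ(Kᵢ−1)/(1+ψ₁(Kᵢ−1)) = 0.
g(0) = ΣzᵢKᵢ − 1 = 0.235 and g(1) = 1 − Σzᵢ/Kᵢ = -0.322, so a root lies in (0, 1).
Newton iteration, ψ₁⁰ = 0.63:
  ψ₁ = 0.630: g = -0.1352, g' = -0.441 → ψ₁ = 0.323
  ψ₁ = 0.323: g = 0.0059, g' = -0.514 → ψ₁ = 0.335
Converged at ψ₁ = 0.335.
Drum-1 compositions:
  1: x = 0.148, y = 0.437
  2: x = 0.299, y = 0.278
  3: x = 0.197, y = 0.128
  4: x = 0.356, y = 0.156
Drum-2 feed = drum-1 vapor: z₂ = (0.4373, 0.2781, 0.1281, 0.1565).
Drum 2:
Iterate (Newton) starting at ψ₂ = 0.5:
  ψ₂ = 0.500: g = -0.1274, g' = -0.518 → ψ₂ = 0.254
  ψ₂ = 0.254: g = -0.0065, g' = -0.483 → ψ₂ = 0.240
Converged at ψ₂ = 0.240.
  1: x = 0.356, y = 0.694
  2: x = 0.307, y = 0.187
  3: x = 0.148, y = 0.064
  4: x = 0.189, y = 0.055

y_4 (drum 2) = 0.055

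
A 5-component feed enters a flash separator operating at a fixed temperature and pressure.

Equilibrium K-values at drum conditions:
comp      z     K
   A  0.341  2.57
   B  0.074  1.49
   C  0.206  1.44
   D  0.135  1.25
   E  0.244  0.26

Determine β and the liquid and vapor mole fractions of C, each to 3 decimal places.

β = 0.707, x_C = 0.157, y_C = 0.226

Rachford–Rice: g(β) = Σ zᵢ(Kᵢ−1)/(1+β(Kᵢ−1)) = 0.
g(0) = ΣzᵢKᵢ − 1 = 0.515 and g(1) = 1 − Σzᵢ/Kᵢ = -0.372, so a root lies in (0, 1).
Newton–Raphson from β = 0.5:
  β = 0.500: g = 0.1467, g' = -0.645 → β = 0.727
  β = 0.727: g = -0.0171, g' = -0.848 → β = 0.707
Converged at β = 0.707.
Compositions from xᵢ = zᵢ/(1+β(Kᵢ−1)), yᵢ = Kᵢxᵢ:
  A: x = 0.162, y = 0.415
  B: x = 0.055, y = 0.082
  C: x = 0.157, y = 0.226
  D: x = 0.115, y = 0.143
  E: x = 0.512, y = 0.133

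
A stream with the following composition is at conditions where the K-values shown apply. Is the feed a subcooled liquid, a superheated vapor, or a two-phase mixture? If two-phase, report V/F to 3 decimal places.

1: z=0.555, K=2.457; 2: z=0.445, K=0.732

ΣzᵢKᵢ = 1.689; Σzᵢ/Kᵢ = 0.834.
Since Σzᵢ/Kᵢ < 1 the mixture is above its dew point — single vapor phase.

superheated vapor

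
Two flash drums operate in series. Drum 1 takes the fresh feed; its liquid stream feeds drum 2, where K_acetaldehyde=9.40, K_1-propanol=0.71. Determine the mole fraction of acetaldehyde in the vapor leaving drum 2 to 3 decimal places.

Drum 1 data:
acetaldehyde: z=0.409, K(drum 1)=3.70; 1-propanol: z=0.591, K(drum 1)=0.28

y_acetaldehyde (drum 2) = 0.314

Drum 1:
Iterate (Newton) starting at ψ₁ = 0.33:
  ψ₁ = 0.330: g = 0.0258, g' = -1.361 → ψ₁ = 0.349
Converged at ψ₁ = 0.349.
Drum-1 compositions:
  acetaldehyde: x = 0.211, y = 0.779
  1-propanol: x = 0.789, y = 0.221
Drum-2 feed = drum-1 liquid: z₂ = (0.2105, 0.7895).
Drum 2:
Binary case is linear: z₁(K₁−1)(1+ψ₂(K₂−1)) + z₂(K₂−1)(1+ψ₂(K₁−1)) = 0
⇒ ψ₂ = [z₁(K₁−1)+z₂(K₂−1)] / [−(K₁−1)(K₂−1)] = 1.5395/2.4360 = 0.632
  acetaldehyde: x = 0.033, y = 0.314
  1-propanol: x = 0.967, y = 0.686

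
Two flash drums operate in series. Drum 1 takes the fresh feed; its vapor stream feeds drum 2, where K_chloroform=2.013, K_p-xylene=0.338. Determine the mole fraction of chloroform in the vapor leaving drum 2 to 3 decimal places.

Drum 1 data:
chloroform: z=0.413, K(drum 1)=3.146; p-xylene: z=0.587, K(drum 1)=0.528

Drum 1:
Rachford–Rice: g(ψ₁) = Σ zᵢ(Kᵢ−1)/(1+ψ₁(Kᵢ−1)) = 0.
Check two-phase: ΣzᵢKᵢ = 1.609 > 1 and Σzᵢ/Kᵢ = 1.243 > 1, so g(0) = 0.609 > 0 and g(1) = -0.243 < 0.
Binary case is linear: z₁(K₁−1)(1+ψ₁(K₂−1)) + z₂(K₂−1)(1+ψ₁(K₁−1)) = 0
⇒ ψ₁ = [z₁(K₁−1)+z₂(K₂−1)] / [−(K₁−1)(K₂−1)] = 0.6092/1.0129 = 0.601
Drum-1 compositions:
  chloroform: x = 0.180, y = 0.567
  p-xylene: x = 0.820, y = 0.433
Drum-2 feed = drum-1 vapor: z₂ = (0.5672, 0.4328).
Drum 2:
Let ψ₂ = V/F and solve Σ zᵢ(Kᵢ−1)/(1+ψ₂(Kᵢ−1)) = 0.
Check two-phase: ΣzᵢKᵢ = 1.288 > 1 and Σzᵢ/Kᵢ = 1.562 > 1, so g(0) = 0.288 > 0 and g(1) = -0.562 < 0.
Iterate (Newton) starting at ψ₂ = 0.52:
  ψ₂ = 0.520: g = -0.0606, g' = -0.691 → ψ₂ = 0.432
  ψ₂ = 0.432: g = -0.0018, g' = -0.654 → ψ₂ = 0.430
Converged at ψ₂ = 0.430.
  chloroform: x = 0.395, y = 0.796
  p-xylene: x = 0.605, y = 0.204

y_chloroform (drum 2) = 0.796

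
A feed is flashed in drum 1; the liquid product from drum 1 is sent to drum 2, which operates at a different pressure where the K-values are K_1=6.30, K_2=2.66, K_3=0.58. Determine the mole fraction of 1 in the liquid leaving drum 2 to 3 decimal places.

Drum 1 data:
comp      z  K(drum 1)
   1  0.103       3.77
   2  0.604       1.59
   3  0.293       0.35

x_1 (drum 2) = 0.007

Drum 1:
Let ψ₁ = V/F and solve Σ zᵢ(Kᵢ−1)/(1+ψ₁(Kᵢ−1)) = 0.
Check two-phase: ΣzᵢKᵢ = 1.451 > 1 and Σzᵢ/Kᵢ = 1.244 > 1, so g(0) = 0.451 > 0 and g(1) = -0.244 < 0.
Newton–Raphson from ψ₁ = 0.52:
  ψ₁ = 0.520: g = 0.1019, g' = -0.538 → ψ₁ = 0.709
  ψ₁ = 0.709: g = -0.0059, g' = -0.621 → ψ₁ = 0.700
Converged at ψ₁ = 0.700.
Drum-1 compositions:
  1: x = 0.035, y = 0.132
  2: x = 0.428, y = 0.680
  3: x = 0.537, y = 0.188
Drum-2 feed = drum-1 liquid: z₂ = (0.0351, 0.4275, 0.5374).
Drum 2:
Material balance + equilibrium reduce to Σ zᵢ(Kᵢ−1)/(1+ψ₂(Kᵢ−1)) = 0.
g(0) = ΣzᵢKᵢ − 1 = 0.670 and g(1) = 1 − Σzᵢ/Kᵢ = -0.093, so a root lies in (0, 1).
Iterate (Newton) starting at ψ₂ = 0.5:
  ψ₂ = 0.500: g = 0.1530, g' = -0.578 → ψ₂ = 0.765
  ψ₂ = 0.765: g = 0.0169, g' = -0.473 → ψ₂ = 0.801
Converged at ψ₂ = 0.801.
  1: x = 0.007, y = 0.042
  2: x = 0.184, y = 0.488
  3: x = 0.810, y = 0.470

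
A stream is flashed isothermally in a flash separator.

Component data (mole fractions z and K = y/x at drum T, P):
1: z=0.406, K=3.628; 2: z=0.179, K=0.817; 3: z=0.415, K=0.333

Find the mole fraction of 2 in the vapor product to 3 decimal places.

Material balance + equilibrium reduce to Σ zᵢ(Kᵢ−1)/(1+ψ(Kᵢ−1)) = 0.
Feasibility: ΣzᵢKᵢ = 1.757, Σzᵢ/Kᵢ = 1.577 — both > 1, two phases present.
Newton iteration, ψ⁰ = 0.43:
  ψ = 0.430: g = 0.0772, g' = -0.988 → ψ = 0.508
  ψ = 0.508: g = 0.0020, g' = -0.944 → ψ = 0.510
Converged at ψ = 0.510.
Compositions from xᵢ = zᵢ/(1+ψ(Kᵢ−1)), yᵢ = Kᵢxᵢ:
  1: x = 0.173, y = 0.629
  2: x = 0.197, y = 0.161
  3: x = 0.629, y = 0.210

y_2 = 0.161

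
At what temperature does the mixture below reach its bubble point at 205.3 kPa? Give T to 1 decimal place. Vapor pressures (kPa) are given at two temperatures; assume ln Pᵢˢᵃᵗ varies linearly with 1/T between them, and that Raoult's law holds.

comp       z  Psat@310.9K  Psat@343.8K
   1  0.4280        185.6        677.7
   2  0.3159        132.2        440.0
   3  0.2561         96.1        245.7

T = 319.5 K

Bubble-point temperature: ΣzᵢPᵢˢᵃᵗ(T) = P. Interpolate ln Pᵢˢᵃᵗ = aᵢ + bᵢ/T.
  T = 310.9 K: ΣzᵢPᵢˢᵃᵗ = 145.81 kPa
  T = 343.8 K: ΣzᵢPᵢˢᵃᵗ = 491.98 kPa
  T = 327.4 K: ΣzᵢPᵢˢᵃᵗ = 276.14 kPa
  T = 319.1 K: ΣzᵢPᵢˢᵃᵗ = 201.82 kPa
  T = 323.2 K: ΣzᵢPᵢˢᵃᵗ = 236.07 kPa
  T = 321.1 K: ΣzᵢPᵢˢᵃᵗ = 217.96 kPa
Interpolating between 319.1 K and 321.1 K gives T ≈ 319.5 K.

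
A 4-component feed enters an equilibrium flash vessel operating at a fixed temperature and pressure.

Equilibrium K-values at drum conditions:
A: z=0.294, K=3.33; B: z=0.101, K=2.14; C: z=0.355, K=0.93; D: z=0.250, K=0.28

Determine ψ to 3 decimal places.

Material balance + equilibrium reduce to Σ zᵢ(Kᵢ−1)/(1+ψ(Kᵢ−1)) = 0.
Feasibility: ΣzᵢKᵢ = 1.595, Σzᵢ/Kᵢ = 1.410 — both > 1, two phases present.
Newton iteration, ψ⁰ = 0.5:
  ψ = 0.500: g = 0.0827, g' = -0.712 → ψ = 0.616
  ψ = 0.616: g = -0.0007, g' = -0.735 → ψ = 0.615
Converged at ψ = 0.615.

ψ = 0.615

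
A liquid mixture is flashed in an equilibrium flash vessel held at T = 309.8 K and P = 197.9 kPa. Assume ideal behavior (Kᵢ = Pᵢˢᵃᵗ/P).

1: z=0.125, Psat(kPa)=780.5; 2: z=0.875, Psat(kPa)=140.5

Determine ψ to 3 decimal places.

Raoult's law: Kᵢ = Pᵢˢᵃᵗ/P = Pᵢˢᵃᵗ/197.9.
  K_1 = 780.5/197.9 = 3.94391, K_2 = 140.5/197.9 = 0.70995
Iterate (Newton) starting at ψ = 0.68:
  ψ = 0.680: g = -0.1936, g' = -0.234 → ψ = 0.000
  ψ = 0.000: g = 0.1142, g' = -1.157 → ψ = 0.099
  ψ = 0.099: g = 0.0239, g' = -0.728 → ψ = 0.131
  ψ = 0.131: g = 0.0015, g' = -0.643 → ψ = 0.134
Converged at ψ = 0.134.

ψ = 0.134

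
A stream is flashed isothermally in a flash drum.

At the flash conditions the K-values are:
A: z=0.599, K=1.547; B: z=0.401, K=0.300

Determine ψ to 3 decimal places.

ψ = 0.123

Rachford–Rice: g(ψ) = Σ zᵢ(Kᵢ−1)/(1+ψ(Kᵢ−1)) = 0.
g(0) = ΣzᵢKᵢ − 1 = 0.047 and g(1) = 1 − Σzᵢ/Kᵢ = -0.724, so a root lies in (0, 1).
Binary case is linear: z₁(K₁−1)(1+ψ(K₂−1)) + z₂(K₂−1)(1+ψ(K₁−1)) = 0
⇒ ψ = [z₁(K₁−1)+z₂(K₂−1)] / [−(K₁−1)(K₂−1)] = 0.0470/0.3829 = 0.123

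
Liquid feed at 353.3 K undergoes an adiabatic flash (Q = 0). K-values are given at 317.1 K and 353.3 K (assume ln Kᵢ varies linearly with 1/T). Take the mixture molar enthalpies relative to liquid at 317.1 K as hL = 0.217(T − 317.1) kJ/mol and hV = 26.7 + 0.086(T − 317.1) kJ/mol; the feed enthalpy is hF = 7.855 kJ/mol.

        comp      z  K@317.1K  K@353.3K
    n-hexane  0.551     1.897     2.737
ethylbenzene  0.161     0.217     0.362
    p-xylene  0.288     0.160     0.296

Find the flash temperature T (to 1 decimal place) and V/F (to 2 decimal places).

Adiabatic flash: solve Rachford–Rice at each trial T, then check hF = ψ·hV(T) + (1−ψ)·hL(T).
  T = 317.1 K: K = (1.897, 0.217, 0.160), RR gives ψ = 0.172, H_out = 4.583 kJ/mol
  T = 353.3 K: K = (2.737, 0.362, 0.296), RR gives ψ = 0.550, H_out = 19.940 kJ/mol
  T = 335.2 K: K = (2.301, 0.284, 0.221), RR gives ψ = 0.383, H_out = 13.249 kJ/mol
  T = 326.1 K: K = (2.094, 0.249, 0.189), RR gives ψ = 0.287, H_out = 9.280 kJ/mol
  T = 321.6 K: K = (1.994, 0.233, 0.174), RR gives ψ = 0.233, H_out = 7.055 kJ/mol
  T = 323.9 K: K = (2.045, 0.241, 0.181), RR gives ψ = 0.261, H_out = 8.219 kJ/mol
Linear interpolation between T = 321.6 (H_out = 7.055) and T = 323.9 (H_out = 8.219) on hF = 7.855 gives T ≈ 323.2 K, at which ψ = 0.25.

T = 323.2 K, V/F = 0.25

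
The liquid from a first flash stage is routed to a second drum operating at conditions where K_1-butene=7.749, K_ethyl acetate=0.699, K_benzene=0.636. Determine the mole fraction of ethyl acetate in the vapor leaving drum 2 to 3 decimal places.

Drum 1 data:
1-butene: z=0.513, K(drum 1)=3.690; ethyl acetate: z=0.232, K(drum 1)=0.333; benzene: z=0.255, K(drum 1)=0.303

Drum 1:
Material balance + equilibrium reduce to Σ zᵢ(Kᵢ−1)/(1+ψ₁(Kᵢ−1)) = 0.
Feasibility: ΣzᵢKᵢ = 2.047, Σzᵢ/Kᵢ = 1.677 — both > 1, two phases present.
Newton–Raphson from ψ₁ = 0.35:
  ψ₁ = 0.350: g = 0.2738, g' = -1.377 → ψ₁ = 0.549
  ψ₁ = 0.549: g = 0.0253, g' = -1.187 → ψ₁ = 0.570
Converged at ψ₁ = 0.570.
Drum-1 compositions:
  1-butene: x = 0.202, y = 0.747
  ethyl acetate: x = 0.374, y = 0.125
  benzene: x = 0.423, y = 0.128
Drum-2 feed = drum-1 liquid: z₂ = (0.2025, 0.3744, 0.4232).
Drum 2:
Rachford–Rice: g(ψ₂) = Σ zᵢ(Kᵢ−1)/(1+ψ₂(Kᵢ−1)) = 0.
Feasibility: ΣzᵢKᵢ = 2.100, Σzᵢ/Kᵢ = 1.227 — both > 1, two phases present.
Iterate (Newton) starting at ψ₂ = 0.5:
  ψ₂ = 0.500: g = -0.0086, g' = -0.613 → ψ₂ = 0.486
Converged at ψ₂ = 0.486.
  1-butene: x = 0.047, y = 0.366
  ethyl acetate: x = 0.439, y = 0.307
  benzene: x = 0.514, y = 0.327

y_ethyl acetate (drum 2) = 0.307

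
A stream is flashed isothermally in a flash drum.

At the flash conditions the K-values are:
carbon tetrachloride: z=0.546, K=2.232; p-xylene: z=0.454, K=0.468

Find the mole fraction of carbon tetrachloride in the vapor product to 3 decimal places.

Iterate (Newton) starting at ψ = 0.36:
  ψ = 0.360: g = 0.1673, g' = -0.594 → ψ = 0.641
  ψ = 0.641: g = 0.0091, g' = -0.555 → ψ = 0.658
Converged at ψ = 0.658.
Compositions from xᵢ = zᵢ/(1+ψ(Kᵢ−1)), yᵢ = Kᵢxᵢ:
  carbon tetrachloride: x = 0.302, y = 0.673
  p-xylene: x = 0.698, y = 0.327

y_carbon tetrachloride = 0.673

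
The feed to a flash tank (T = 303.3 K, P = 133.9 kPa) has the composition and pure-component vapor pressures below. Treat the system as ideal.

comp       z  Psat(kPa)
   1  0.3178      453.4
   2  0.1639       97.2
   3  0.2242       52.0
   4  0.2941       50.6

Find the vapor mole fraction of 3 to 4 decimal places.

y_3 = 0.1066

Raoult's law: Kᵢ = Pᵢˢᵃᵗ/P = Pᵢˢᵃᵗ/133.9.
  K_1 = 453.4/133.9 = 3.386109, K_2 = 97.2/133.9 = 0.725915, K_3 = 52.0/133.9 = 0.388350, K_4 = 50.6/133.9 = 0.377894
Newton–Raphson from V/F = 0.5:
  V/F = 0.5000: g = -0.16939, g' = -0.8066 → V/F = 0.2900
  V/F = 0.2900: g = 0.00945, g' = -0.9400 → V/F = 0.3000
  V/F = 0.3000: g = 0.00007, g' = -0.9270 → V/F = 0.3001
Converged at V/F = 0.3001.
Compositions from xᵢ = zᵢ/(1+V/F(Kᵢ−1)), yᵢ = Kᵢxᵢ:
  1: x = 0.1852, y = 0.6271
  2: x = 0.1786, y = 0.1296
  3: x = 0.2746, y = 0.1066
  4: x = 0.3616, y = 0.1367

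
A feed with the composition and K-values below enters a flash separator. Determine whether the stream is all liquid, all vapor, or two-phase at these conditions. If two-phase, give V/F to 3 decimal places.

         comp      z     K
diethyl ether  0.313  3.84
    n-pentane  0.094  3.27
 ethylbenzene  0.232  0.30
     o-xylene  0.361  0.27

two-phase, V/F = 0.347

ΣzᵢKᵢ = 1.676; Σzᵢ/Kᵢ = 2.221.
Both exceed 1, so a two-phase solution exists.
Rachford–Rice: g(ψ) = Σ zᵢ(Kᵢ−1)/(1+ψ(Kᵢ−1)) = 0.
Newton iteration, ψ⁰ = 0.5:
  ψ = 0.500: g = -0.1976, g' = -1.283 → ψ = 0.346
  ψ = 0.346: g = 0.0009, g' = -1.336 → ψ = 0.347
Converged at ψ = 0.347.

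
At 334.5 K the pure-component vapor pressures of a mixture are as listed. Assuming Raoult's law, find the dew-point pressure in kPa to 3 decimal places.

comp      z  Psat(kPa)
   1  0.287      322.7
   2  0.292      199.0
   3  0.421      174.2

Pdew = 209.491 kPa

At the dew point ψ → 1, so Σzᵢ/Kᵢ = 1 with Kᵢ = Pᵢˢᵃᵗ/P ⇒ 1/P = Σzᵢ/Pᵢˢᵃᵗ.
1/P = 0.287/322.7 + 0.292/199.0 + 0.421/174.2 = 0.004773 ⇒ P = 209.491 kPa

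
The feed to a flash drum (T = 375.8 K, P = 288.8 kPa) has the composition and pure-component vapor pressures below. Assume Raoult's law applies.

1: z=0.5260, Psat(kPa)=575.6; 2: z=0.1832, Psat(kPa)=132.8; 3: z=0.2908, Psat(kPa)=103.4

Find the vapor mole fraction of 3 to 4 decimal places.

y_3 = 0.1393

Raoult's law: Kᵢ = Pᵢˢᵃᵗ/P = Pᵢˢᵃᵗ/288.8.
  K_1 = 575.6/288.8 = 1.993075, K_2 = 132.8/288.8 = 0.459834, K_3 = 103.4/288.8 = 0.358033
Iterate (Newton) starting at ψ = 0.5:
  ψ = 0.5000: g = -0.06146, g' = -0.5919 → ψ = 0.3962
  ψ = 0.3962: g = -0.00138, g' = -0.5692 → ψ = 0.3937
Converged at ψ = 0.3937.
Compositions from xᵢ = zᵢ/(1+ψ(Kᵢ−1)), yᵢ = Kᵢxᵢ:
  1: x = 0.3781, y = 0.7537
  2: x = 0.2327, y = 0.1070
  3: x = 0.3892, y = 0.1393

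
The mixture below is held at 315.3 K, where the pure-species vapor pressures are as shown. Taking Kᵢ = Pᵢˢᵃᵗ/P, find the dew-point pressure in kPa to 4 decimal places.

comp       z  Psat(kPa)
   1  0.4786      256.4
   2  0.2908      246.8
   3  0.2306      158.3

At the dew point ψ → 1, so Σzᵢ/Kᵢ = 1 with Kᵢ = Pᵢˢᵃᵗ/P ⇒ 1/P = Σzᵢ/Pᵢˢᵃᵗ.
1/P = 0.4786/256.4 + 0.2908/246.8 + 0.2306/158.3 = 0.0045016 ⇒ P = 222.1420 kPa

Pdew = 222.1420 kPa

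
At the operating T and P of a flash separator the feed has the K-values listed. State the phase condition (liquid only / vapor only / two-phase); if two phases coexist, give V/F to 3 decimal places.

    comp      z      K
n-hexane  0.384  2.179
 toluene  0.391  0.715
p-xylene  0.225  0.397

ΣzᵢKᵢ = 1.206; Σzᵢ/Kᵢ = 1.290.
Both exceed 1, so a two-phase solution exists.
Rachford–Rice: g(ψ) = Σ zᵢ(Kᵢ−1)/(1+ψ(Kᵢ−1)) = 0.
Newton iteration, ψ⁰ = 0.5:
  ψ = 0.500: g = -0.0394, g' = -0.422 → ψ = 0.407
Converged at ψ = 0.407.

two-phase, V/F = 0.407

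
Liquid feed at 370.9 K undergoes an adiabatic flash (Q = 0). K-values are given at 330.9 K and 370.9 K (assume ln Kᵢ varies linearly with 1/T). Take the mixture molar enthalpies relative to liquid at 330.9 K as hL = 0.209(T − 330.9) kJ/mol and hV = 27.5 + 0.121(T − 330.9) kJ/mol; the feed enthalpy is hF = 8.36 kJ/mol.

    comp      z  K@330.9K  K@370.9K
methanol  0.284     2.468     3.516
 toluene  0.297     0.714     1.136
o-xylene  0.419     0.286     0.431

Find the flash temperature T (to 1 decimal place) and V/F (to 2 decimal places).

Adiabatic flash: solve Rachford–Rice at each trial T, then check hF = ψ·hV(T) + (1−ψ)·hL(T).
  T = 330.9 K: K = (2.468, 0.714, 0.286), RR gives ψ = 0.040, H_out = 1.097 kJ/mol
  T = 370.9 K: K = (3.516, 1.136, 0.431), RR gives ψ = 0.534, H_out = 21.169 kJ/mol
  T = 350.9 K: K = (2.976, 0.913, 0.355), RR gives ψ = 0.287, H_out = 11.565 kJ/mol
  T = 340.9 K: K = (2.717, 0.810, 0.320), RR gives ψ = 0.166, H_out = 6.509 kJ/mol
  T = 345.9 K: K = (2.845, 0.861, 0.337), RR gives ψ = 0.227, H_out = 9.069 kJ/mol
  T = 343.4 K: K = (2.781, 0.835, 0.328), RR gives ψ = 0.196, H_out = 7.799 kJ/mol
  T = 344.6 K: K = (2.812, 0.847, 0.333), RR gives ψ = 0.211, H_out = 8.411 kJ/mol
Linear interpolation between T = 343.4 (H_out = 7.799) and T = 344.6 (H_out = 8.411) on hF = 8.36 gives T ≈ 344.5 K, at which ψ = 0.21.

T = 344.5 K, V/F = 0.21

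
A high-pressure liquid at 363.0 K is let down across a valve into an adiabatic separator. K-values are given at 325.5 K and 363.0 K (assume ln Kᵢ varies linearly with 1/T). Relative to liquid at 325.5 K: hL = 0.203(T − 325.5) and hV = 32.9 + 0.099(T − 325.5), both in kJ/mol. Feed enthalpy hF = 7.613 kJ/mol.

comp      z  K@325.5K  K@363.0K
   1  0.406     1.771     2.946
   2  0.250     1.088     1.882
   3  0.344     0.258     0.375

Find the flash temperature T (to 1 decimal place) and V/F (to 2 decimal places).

Adiabatic flash: solve Rachford–Rice at each trial T, then check hF = ψ·hV(T) + (1−ψ)·hL(T).
  T = 325.5 K: K = (1.771, 1.088, 0.258), RR gives ψ = 0.184, H_out = 6.067 kJ/mol
  T = 363.0 K: K = (2.946, 1.882, 0.375), RR gives ψ = 0.810, H_out = 31.097 kJ/mol
  T = 344.2 K: K = (2.314, 1.451, 0.314), RR gives ψ = 0.581, H_out = 21.768 kJ/mol
  T = 334.9 K: K = (2.034, 1.263, 0.286), RR gives ψ = 0.421, H_out = 15.351 kJ/mol
  T = 330.2 K: K = (1.900, 1.173, 0.272), RR gives ψ = 0.316, H_out = 11.197 kJ/mol
  T = 327.9 K: K = (1.836, 1.131, 0.265), RR gives ψ = 0.256, H_out = 8.833 kJ/mol
Linear interpolation between T = 325.5 (H_out = 6.067) and T = 327.9 (H_out = 8.833) on hF = 7.613 gives T ≈ 326.8 K, at which ψ = 0.22.

T = 326.8 K, V/F = 0.22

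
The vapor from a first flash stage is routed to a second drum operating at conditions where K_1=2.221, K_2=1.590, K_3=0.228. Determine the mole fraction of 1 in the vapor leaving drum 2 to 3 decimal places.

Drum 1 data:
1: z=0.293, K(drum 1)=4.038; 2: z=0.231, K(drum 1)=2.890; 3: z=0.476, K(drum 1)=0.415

y_1 (drum 2) = 0.523

Drum 1:
Let ψ₁ = V/F and solve Σ zᵢ(Kᵢ−1)/(1+ψ₁(Kᵢ−1)) = 0.
Feasibility: ΣzᵢKᵢ = 2.048, Σzᵢ/Kᵢ = 1.299 — both > 1, two phases present.
Newton iteration, ψ₁⁰ = 0.44:
  ψ₁ = 0.440: g = 0.2443, g' = -1.037 → ψ₁ = 0.676
  ψ₁ = 0.676: g = 0.0228, g' = -0.895 → ψ₁ = 0.701
Converged at ψ₁ = 0.701.
Drum-1 compositions:
  1: x = 0.094, y = 0.378
  2: x = 0.099, y = 0.287
  3: x = 0.807, y = 0.335
Drum-2 feed = drum-1 vapor: z₂ = (0.3780, 0.2871, 0.3349).
Drum 2:
Let ψ₂ = V/F and solve Σ zᵢ(Kᵢ−1)/(1+ψ₂(Kᵢ−1)) = 0.
Feasibility: ΣzᵢKᵢ = 1.372, Σzᵢ/Kᵢ = 1.820 — both > 1, two phases present.
Newton iteration, ψ₂⁰ = 0.58:
  ψ₂ = 0.580: g = -0.0718, g' = -0.903 → ψ₂ = 0.500
  ψ₂ = 0.500: g = -0.0041, g' = -0.807 → ψ₂ = 0.495
Converged at ψ₂ = 0.495.
  1: x = 0.236, y = 0.523
  2: x = 0.222, y = 0.353
  3: x = 0.542, y = 0.124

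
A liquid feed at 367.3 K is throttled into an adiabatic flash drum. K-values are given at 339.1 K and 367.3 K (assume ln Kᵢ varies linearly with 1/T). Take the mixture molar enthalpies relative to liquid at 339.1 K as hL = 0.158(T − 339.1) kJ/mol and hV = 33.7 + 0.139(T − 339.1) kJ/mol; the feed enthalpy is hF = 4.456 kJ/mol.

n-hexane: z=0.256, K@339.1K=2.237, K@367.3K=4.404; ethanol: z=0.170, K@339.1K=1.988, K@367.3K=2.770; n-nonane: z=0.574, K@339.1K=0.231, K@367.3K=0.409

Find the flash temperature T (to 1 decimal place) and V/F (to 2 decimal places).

Adiabatic flash: solve Rachford–Rice at each trial T, then check hF = ψ·hV(T) + (1−ψ)·hL(T).
  T = 339.1 K: K = (2.237, 1.988, 0.231), RR gives ψ = 0.049, H_out = 1.655 kJ/mol
  T = 367.3 K: K = (4.404, 2.770, 0.409), RR gives ψ = 0.501, H_out = 21.059 kJ/mol
  T = 353.2 K: K = (3.181, 2.362, 0.311), RR gives ψ = 0.303, H_out = 12.365 kJ/mol
  T = 346.1 K: K = (2.674, 2.170, 0.269), RR gives ψ = 0.190, H_out = 7.489 kJ/mol
  T = 342.6 K: K = (2.448, 2.078, 0.249), RR gives ψ = 0.125, H_out = 4.749 kJ/mol
  T = 340.9 K: K = (2.344, 2.034, 0.240), RR gives ψ = 0.090, H_out = 3.298 kJ/mol
  T = 341.8 K: K = (2.398, 2.057, 0.245), RR gives ψ = 0.108, H_out = 4.077 kJ/mol
  T = 342.2 K: K = (2.423, 2.067, 0.247), RR gives ψ = 0.117, H_out = 4.416 kJ/mol
Linear interpolation between T = 342.2 (H_out = 4.416) and T = 342.6 (H_out = 4.749) on hF = 4.456 gives T ≈ 342.2 K, at which ψ = 0.12.

T = 342.2 K, V/F = 0.12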